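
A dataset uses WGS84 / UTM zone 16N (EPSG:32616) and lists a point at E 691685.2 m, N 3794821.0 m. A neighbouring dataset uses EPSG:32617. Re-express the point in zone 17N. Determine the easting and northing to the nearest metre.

UTM 16N → geographic: φ = 34.27689976°, λ = -84.91770053°.
UTM 17N (λ₀ = -81°) forward: E = 139283.470 m, N = 3799810.709 m.

E 139283 m, N 3799811 m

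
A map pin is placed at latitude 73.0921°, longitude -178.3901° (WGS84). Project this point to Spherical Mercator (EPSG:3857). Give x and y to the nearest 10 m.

Web Mercator is spherical with R = a = 6378137 m.
x = R·λ = 6378137 × -3.113494598 = -19858295.095 m.
y = R·ln tan(π/4 + φ/2) = 6378137 × 1.906299158 = 12158637.191 m.

x -19858300 m, y 12158640 m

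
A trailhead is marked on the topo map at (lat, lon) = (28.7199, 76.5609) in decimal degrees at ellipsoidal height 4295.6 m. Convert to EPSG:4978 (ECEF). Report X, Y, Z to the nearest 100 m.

X 1301900 m, Y 5448200 m, Z 3048800 m

WGS84: a = 6378137 m, e² = 0.006694380; N(φ) = a/√(1−e²sin²φ) = 6383072.324 m.
X = (N+h)·cosφ·cosλ = 1301874.927 m; Y = (N+h)·cosφ·sinλ = 5448204.056 m; Z = (N(1−e²)+h)·sinφ = 3048776.588 m.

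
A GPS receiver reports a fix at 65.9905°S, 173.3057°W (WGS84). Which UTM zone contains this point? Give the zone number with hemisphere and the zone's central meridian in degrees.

Zone 2S, central meridian -171°

UTM zone = ⌊(λ + 180)/6⌋ + 1; -173.3057° ∈ [-174°, -168°) → zone 2.
Hemisphere: S (φ < 0).
Central meridian λ₀ = 6×2 − 183 = -171°.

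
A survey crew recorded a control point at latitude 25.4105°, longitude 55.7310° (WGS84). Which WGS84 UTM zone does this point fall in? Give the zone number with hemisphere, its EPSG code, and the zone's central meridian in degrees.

Zone 40N (EPSG:32640), central meridian 57°

UTM zone = ⌊(λ + 180)/6⌋ + 1; 55.7310° ∈ [54°, 60°) → zone 40.
Hemisphere: N (φ ≥ 0).
Central meridian λ₀ = 6×40 − 183 = 57°.
EPSG code: 32640.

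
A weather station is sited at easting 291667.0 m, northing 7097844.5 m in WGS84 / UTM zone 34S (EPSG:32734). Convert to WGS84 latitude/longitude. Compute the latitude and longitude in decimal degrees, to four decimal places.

lat -26.2239°, lon 18.9146°

Zone 34S: λ₀ = 21°, k₀ = 0.9996, false easting 500000 m, false northing 10000000 m.
Meridian distance M = (N − FN)/k₀ = -2903316.8 m.
Inverse transverse Mercator on WGS84 gives φ = -26.22389958°, λ = 18.91459989°.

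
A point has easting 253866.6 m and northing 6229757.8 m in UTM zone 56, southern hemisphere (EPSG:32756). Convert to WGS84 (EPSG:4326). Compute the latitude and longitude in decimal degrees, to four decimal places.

lat -34.0440°, lon 150.3337°

Zone 56S: λ₀ = 153°, k₀ = 0.9996, false easting 500000 m, false northing 10000000 m.
Meridian distance M = (N − FN)/k₀ = -3771750.9 m.
Inverse transverse Mercator on WGS84 gives φ = -34.04400040°, λ = 150.33370014°.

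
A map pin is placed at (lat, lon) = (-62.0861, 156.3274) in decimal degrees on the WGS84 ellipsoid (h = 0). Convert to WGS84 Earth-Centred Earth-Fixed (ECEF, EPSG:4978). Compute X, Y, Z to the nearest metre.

WGS84: a = 6378137 m, e² = 0.006694380; N(φ) = a/√(1−e²sin²φ) = 6394872.687 m.
X = (N+h)·cosφ·cosλ = -2741814.916 m; Y = (N+h)·cosφ·sinλ = 1202009.079 m; Z = (N(1−e²)+h)·sinφ = -5613013.689 m.

X -2741815 m, Y 1202009 m, Z -5613014 m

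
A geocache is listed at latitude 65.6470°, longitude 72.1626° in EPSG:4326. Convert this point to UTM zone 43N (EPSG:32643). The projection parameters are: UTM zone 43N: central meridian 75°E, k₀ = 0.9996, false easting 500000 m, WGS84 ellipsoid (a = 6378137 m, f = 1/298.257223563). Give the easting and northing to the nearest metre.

E 369478 m, N 7283510 m

Zone 43 central meridian λ₀ = 6×43 − 183 = 75°; Δλ = -2.8374°.
Transverse Mercator on WGS84 with k₀ = 0.9996 gives E = 369477.811 m, N = 7283509.678 m.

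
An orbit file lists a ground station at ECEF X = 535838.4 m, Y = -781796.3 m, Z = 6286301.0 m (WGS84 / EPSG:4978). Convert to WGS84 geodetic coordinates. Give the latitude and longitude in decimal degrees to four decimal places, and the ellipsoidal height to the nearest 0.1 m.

lat 81.4825°, lon -55.5735°, h 125.4 m

λ = atan2(Y, X) = -55.57349916°; p = √(X²+Y²) = 947801.8 m.
Bowring's method on WGS84 (a = 6378137 m, b = 6356752.314 m) gives φ = 81.48250018°, h = 125.447 m.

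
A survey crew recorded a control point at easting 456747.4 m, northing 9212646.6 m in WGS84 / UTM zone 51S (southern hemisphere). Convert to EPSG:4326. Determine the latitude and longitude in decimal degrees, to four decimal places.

Zone 51S: λ₀ = 123°, k₀ = 0.9996, false easting 500000 m, false northing 10000000 m.
Meridian distance M = (N − FN)/k₀ = -787668.5 m.
Inverse transverse Mercator on WGS84 gives φ = -7.12289997°, λ = 122.60829980°.

lat -7.1229°, lon 122.6083°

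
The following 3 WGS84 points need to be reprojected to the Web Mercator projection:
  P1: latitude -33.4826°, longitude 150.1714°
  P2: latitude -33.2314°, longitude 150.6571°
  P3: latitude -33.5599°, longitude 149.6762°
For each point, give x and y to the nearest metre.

P1: x 16717004 m, y -3959538 m; P2: x 16771072 m, y -3926059 m; P3: x 16661878 m, y -3969859 m

Web Mercator: x = R·λ, y = R·ln tan(π/4+φ/2), R = 6378137 m.
P1 (-33.4826°, 150.1714°) → (16717003.780, -3959537.640) m.
P2 (-33.2314°, 150.6571°) → (16771071.656, -3926058.876) m.
P3 (-33.5599°, 149.6762°) → (16661878.368, -3969859.330) m.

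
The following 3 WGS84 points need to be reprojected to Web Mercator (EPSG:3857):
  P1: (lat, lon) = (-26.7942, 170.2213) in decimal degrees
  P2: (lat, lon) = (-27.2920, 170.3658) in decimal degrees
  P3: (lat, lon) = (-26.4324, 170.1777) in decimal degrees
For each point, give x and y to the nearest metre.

P1: x 18948948 m, y -3097783 m; P2: x 18965034 m, y -3160001 m; P3: x 18944095 m, y -3052735 m

Web Mercator: x = R·λ, y = R·ln tan(π/4+φ/2), R = 6378137 m.
P1 (-26.7942°, 170.2213°) → (18948948.438, -3097783.203) m.
P2 (-27.2920°, 170.3658°) → (18965034.105, -3160000.897) m.
P3 (-26.4324°, 170.1777°) → (18944094.908, -3052734.850) m.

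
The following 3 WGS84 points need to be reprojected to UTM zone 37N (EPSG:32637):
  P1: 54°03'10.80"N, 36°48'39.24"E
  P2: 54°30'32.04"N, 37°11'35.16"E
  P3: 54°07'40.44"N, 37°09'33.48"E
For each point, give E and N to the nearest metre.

UTM zone 37N: λ₀ = 39°, k₀ = 0.9996.
P1 (54.0530°, 36.8109°) → (356698.643, 5991635.169) m.
P2 (54.5089°, 37.1931°) → (383014.124, 6041646.665) m.
P3 (54.1279°, 37.1593°) → (379719.581, 5999317.875) m.

P1: E 356699 m, N 5991635 m; P2: E 383014 m, N 6041647 m; P3: E 379720 m, N 5999318 m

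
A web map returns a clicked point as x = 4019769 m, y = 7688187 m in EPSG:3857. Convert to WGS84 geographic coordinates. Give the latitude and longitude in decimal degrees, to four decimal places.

R = 6378137 m. λ = x/R = 36.11019931°.
φ = 2·arctan(exp(y/R)) − 90° = 2·arctan(3.33808) − 90° = 56.64640147°.

lat 56.6464°, lon 36.1102°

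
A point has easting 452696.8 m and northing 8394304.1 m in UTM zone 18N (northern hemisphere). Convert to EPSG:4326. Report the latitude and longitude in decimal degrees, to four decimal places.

lat 75.6275°, lon -76.7074°

Zone 18N: λ₀ = -75°, k₀ = 0.9996, false easting 500000 m.
Meridian distance M = (N − FN)/k₀ = 8397663.2 m.
Inverse transverse Mercator on WGS84 gives φ = 75.62750041°, λ = -76.70740112°.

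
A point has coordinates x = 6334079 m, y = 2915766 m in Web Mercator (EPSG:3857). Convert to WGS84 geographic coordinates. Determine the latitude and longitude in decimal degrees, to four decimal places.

lat 25.3254°, lon 56.9000°

R = 6378137 m. λ = x/R = 56.89999977°.
φ = 2·arctan(exp(y/R)) − 90° = 2·arctan(1.57957) − 90° = 25.32540069°.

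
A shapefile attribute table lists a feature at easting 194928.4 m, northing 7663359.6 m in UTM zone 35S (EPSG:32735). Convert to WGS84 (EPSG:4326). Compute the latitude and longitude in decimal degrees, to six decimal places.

lat -21.105500°, lon 24.063500°

Zone 35S: λ₀ = 27°, k₀ = 0.9996, false easting 500000 m, false northing 10000000 m.
Meridian distance M = (N − FN)/k₀ = -2337575.4 m.
Inverse transverse Mercator on WGS84 gives φ = -21.10549959°, λ = 24.06349996°.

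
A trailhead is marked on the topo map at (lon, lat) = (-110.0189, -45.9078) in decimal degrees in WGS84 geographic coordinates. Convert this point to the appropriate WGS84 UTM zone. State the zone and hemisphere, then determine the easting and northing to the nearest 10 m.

Zone 12S: E 576090 m, N 4915730 m

Longitude -110.0189° lies in the 6° band [-114°, -108°), giving zone 12; latitude is south of the equator, so 12S.
Zone 12 central meridian λ₀ = 6×12 − 183 = -111°; Δλ = +0.9811°.
Transverse Mercator on WGS84 with k₀ = 0.9996 gives E = 576094.814 m, N = 4915728.532 m.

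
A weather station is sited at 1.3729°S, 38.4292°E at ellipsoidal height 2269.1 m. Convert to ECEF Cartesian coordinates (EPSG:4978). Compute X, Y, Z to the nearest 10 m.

X 4996840 m, Y 3964590 m, Z -151850 m

WGS84: a = 6378137 m, e² = 0.006694380; N(φ) = a/√(1−e²sin²φ) = 6378149.255 m.
X = (N+h)·cosφ·cosλ = 4996836.856 m; Y = (N+h)·cosφ·sinλ = 3964592.087 m; Z = (N(1−e²)+h)·sinφ = -151847.555 m.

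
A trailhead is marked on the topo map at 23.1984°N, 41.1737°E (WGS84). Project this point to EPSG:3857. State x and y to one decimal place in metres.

Web Mercator is spherical with R = a = 6378137 m.
x = R·λ = 6378137 × 0.718616630 = 4583435.318 m.
y = R·ln tan(π/4 + φ/2) = 6378137 × 0.416427157 = 2656029.460 m.

x 4583435.3 m, y 2656029.5 m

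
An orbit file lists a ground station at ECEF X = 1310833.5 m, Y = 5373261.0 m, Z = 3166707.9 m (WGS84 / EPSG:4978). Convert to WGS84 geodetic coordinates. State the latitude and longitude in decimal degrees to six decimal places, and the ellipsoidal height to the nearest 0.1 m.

lat 29.959700°, lon 76.290200°, h 408.0 m

λ = atan2(Y, X) = 76.290200497°; p = √(X²+Y²) = 5530842.5 m.
Bowring's method on WGS84 (a = 6378137 m, b = 6356752.314 m) gives φ = 29.95970012°, h = 408.034 m.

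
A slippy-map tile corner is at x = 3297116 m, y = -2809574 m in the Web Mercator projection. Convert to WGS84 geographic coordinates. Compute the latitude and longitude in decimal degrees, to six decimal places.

lat -24.460097°, lon 29.618497°

R = 6378137 m. λ = x/R = 29.61849696°.
φ = 2·arctan(exp(y/R)) − 90° = 2·arctan(0.64371) − 90° = -24.46009700°.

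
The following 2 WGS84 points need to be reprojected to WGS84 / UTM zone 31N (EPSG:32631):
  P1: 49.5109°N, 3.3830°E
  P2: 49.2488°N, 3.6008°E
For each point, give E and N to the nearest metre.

P1: E 527726 m, N 5484323 m; P2: E 543725 m, N 5455288 m

UTM zone 31N: λ₀ = 3°, k₀ = 0.9996.
P1 (49.5109°, 3.3830°) → (527725.911, 5484323.113) m.
P2 (49.2488°, 3.6008°) → (543724.614, 5455287.965) m.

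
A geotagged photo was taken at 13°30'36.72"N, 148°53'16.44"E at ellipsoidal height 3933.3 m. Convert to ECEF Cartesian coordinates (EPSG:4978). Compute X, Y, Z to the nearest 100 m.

WGS84: a = 6378137 m, e² = 0.006694380; N(φ) = a/√(1−e²sin²φ) = 6379302.487 m.
X = (N+h)·cosφ·cosλ = -5313831.067 m; Y = (N+h)·cosφ·sinλ = 3207038.597 m; Z = (N(1−e²)+h)·sinφ = 1481264.958 m.

X -5313800 m, Y 3207000 m, Z 1481300 m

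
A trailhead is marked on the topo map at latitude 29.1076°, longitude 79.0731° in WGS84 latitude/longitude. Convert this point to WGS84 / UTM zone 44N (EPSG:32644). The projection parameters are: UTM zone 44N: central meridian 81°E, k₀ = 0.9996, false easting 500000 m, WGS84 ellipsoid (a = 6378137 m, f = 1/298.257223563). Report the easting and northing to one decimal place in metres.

Zone 44 central meridian λ₀ = 6×44 − 183 = 81°; Δλ = -1.9269°.
Transverse Mercator on WGS84 with k₀ = 0.9996 gives E = 312496.015 m, N = 3221440.995 m.

E 312496.0 m, N 3221441.0 m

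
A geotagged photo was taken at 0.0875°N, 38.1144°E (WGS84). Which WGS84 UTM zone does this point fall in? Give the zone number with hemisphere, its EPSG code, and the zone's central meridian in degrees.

Zone 37N (EPSG:32637), central meridian 39°

UTM zone = ⌊(λ + 180)/6⌋ + 1; 38.1144° ∈ [36°, 42°) → zone 37.
Hemisphere: N (φ ≥ 0).
Central meridian λ₀ = 6×37 − 183 = 39°.
EPSG code: 32637.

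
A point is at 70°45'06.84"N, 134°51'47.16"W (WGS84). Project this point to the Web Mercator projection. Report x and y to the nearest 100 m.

Web Mercator is spherical with R = a = 6378137 m.
x = R·λ = 6378137 × -2.353805134 = -15012891.619 m.
y = R·ln tan(π/4 + φ/2) = 6378137 × 1.774494588 = 11317969.587 m.

x -15012900 m, y 11318000 m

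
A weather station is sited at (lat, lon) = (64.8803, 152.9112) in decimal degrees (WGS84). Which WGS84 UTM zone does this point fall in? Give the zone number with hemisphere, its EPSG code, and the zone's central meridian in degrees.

Zone 56N (EPSG:32656), central meridian 153°

UTM zone = ⌊(λ + 180)/6⌋ + 1; 152.9112° ∈ [150°, 156°) → zone 56.
Hemisphere: N (φ ≥ 0).
Central meridian λ₀ = 6×56 − 183 = 153°.
EPSG code: 32656.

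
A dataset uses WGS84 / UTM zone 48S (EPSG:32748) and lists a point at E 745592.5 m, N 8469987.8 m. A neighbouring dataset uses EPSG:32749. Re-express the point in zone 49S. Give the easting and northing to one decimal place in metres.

UTM 48S → geographic: φ = -13.82929970°, λ = 107.27200029°.
UTM 49S (λ₀ = 111°) forward: E = 96861.317 m, N = 8468013.978 m.

E 96861.3 m, N 8468014.0 m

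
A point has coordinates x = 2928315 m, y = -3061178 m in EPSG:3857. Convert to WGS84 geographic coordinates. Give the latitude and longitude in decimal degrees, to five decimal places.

R = 6378137 m. λ = x/R = 26.30550121°.
φ = 2·arctan(exp(y/R)) − 90° = 2·arctan(0.61882) − 90° = -26.50029714°.

lat -26.50030°, lon 26.30550°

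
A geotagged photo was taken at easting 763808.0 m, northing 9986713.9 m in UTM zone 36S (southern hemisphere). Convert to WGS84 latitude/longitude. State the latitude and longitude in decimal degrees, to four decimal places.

Zone 36S: λ₀ = 33°, k₀ = 0.9996, false easting 500000 m, false northing 10000000 m.
Meridian distance M = (N − FN)/k₀ = -13291.4 m.
Inverse transverse Mercator on WGS84 gives φ = -0.12009999°, λ = 35.37010029°.

lat -0.1201°, lon 35.3701°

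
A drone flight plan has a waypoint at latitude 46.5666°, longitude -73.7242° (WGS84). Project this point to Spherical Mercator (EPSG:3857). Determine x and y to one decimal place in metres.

Web Mercator is spherical with R = a = 6378137 m.
x = R·λ = 6378137 × -1.286730028 = -8206940.403 m.
y = R·ln tan(π/4 + φ/2) = 6378137 × 0.920584940 = 5871616.869 m.

x -8206940.4 m, y 5871616.9 m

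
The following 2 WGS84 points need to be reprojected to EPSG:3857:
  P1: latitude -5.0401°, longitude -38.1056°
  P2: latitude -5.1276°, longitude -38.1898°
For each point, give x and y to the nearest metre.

Web Mercator: x = R·λ, y = R·ln tan(π/4+φ/2), R = 6378137 m.
P1 (-5.0401°, -38.1056°) → (-4241895.988, -561786.358) m.
P2 (-5.1276°, -38.1898°) → (-4251269.089, -571565.284) m.

P1: x -4241896 m, y -561786 m; P2: x -4251269 m, y -571565 m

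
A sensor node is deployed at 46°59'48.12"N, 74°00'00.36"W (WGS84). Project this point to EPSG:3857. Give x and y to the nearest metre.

Web Mercator is spherical with R = a = 6378137 m.
x = R·λ = 6378137 × -1.291545392 = -8237653.451 m.
y = R·ln tan(π/4 + φ/2) = 6378137 × 0.931547166 = 5941535.445 m.

x -8237653 m, y 5941535 m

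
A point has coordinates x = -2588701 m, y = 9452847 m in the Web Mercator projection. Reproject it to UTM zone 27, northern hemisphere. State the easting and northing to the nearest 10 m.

E 391330 m, N 7143850 m

Web Mercator inverse (R = 6378137 m) → φ = 64.40299807°, λ = -23.25469674°.
UTM 27N forward: E = 391326.558 m, N = 7143851.334 m.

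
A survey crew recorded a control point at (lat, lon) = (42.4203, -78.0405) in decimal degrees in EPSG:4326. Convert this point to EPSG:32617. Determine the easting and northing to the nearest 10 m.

E 743490 m, N 4700690 m

Zone 17 central meridian λ₀ = 6×17 − 183 = -81°; Δλ = +2.9595°.
Transverse Mercator on WGS84 with k₀ = 0.9996 gives E = 743489.168 m, N = 4700687.332 m.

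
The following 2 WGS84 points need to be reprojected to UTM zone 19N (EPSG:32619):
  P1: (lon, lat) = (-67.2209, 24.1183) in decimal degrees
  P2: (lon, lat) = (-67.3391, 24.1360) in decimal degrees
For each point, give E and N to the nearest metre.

P1: E 680808 m, N 2668471 m; P2: E 668770 m, N 2670284 m

UTM zone 19N: λ₀ = -69°, k₀ = 0.9996.
P1 (24.1183°, -67.2209°) → (680807.859, 2668471.406) m.
P2 (24.1360°, -67.3391°) → (668769.759, 2670284.200) m.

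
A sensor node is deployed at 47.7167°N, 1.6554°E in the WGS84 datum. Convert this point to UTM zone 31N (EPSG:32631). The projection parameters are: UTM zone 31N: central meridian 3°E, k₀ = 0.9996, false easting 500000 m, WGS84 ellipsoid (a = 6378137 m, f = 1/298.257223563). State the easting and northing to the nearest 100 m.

Zone 31 central meridian λ₀ = 6×31 − 183 = 3°; Δλ = -1.3446°.
Transverse Mercator on WGS84 with k₀ = 0.9996 gives E = 399151.848 m, N = 5285688.929 m.

E 399200 m, N 5285700 m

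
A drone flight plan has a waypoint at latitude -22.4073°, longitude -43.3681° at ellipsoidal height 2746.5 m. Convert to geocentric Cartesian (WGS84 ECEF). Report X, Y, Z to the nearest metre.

X 4290487 m, Y -4052789 m, Z -2417217 m

WGS84: a = 6378137 m, e² = 0.006694380; N(φ) = a/√(1−e²sin²φ) = 6381241.345 m.
X = (N+h)·cosφ·cosλ = 4290486.737 m; Y = (N+h)·cosφ·sinλ = -4052789.043 m; Z = (N(1−e²)+h)·sinφ = -2417216.867 m.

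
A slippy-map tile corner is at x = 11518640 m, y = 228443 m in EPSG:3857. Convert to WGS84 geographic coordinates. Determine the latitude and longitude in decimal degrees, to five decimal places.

lat 2.05170°, lon 103.47370°

R = 6378137 m. λ = x/R = 103.47370364°.
φ = 2·arctan(exp(y/R)) − 90° = 2·arctan(1.03647) − 90° = 2.05169977°.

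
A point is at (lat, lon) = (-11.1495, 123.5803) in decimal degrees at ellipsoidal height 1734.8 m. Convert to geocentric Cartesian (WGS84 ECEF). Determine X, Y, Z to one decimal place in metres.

WGS84: a = 6378137 m, e² = 0.006694380; N(φ) = a/√(1−e²sin²φ) = 6378935.422 m.
X = (N+h)·cosφ·cosλ = -3462571.580 m; Y = (N+h)·cosφ·sinλ = 5215478.766 m; Z = (N(1−e²)+h)·sinφ = -1225570.630 m.

X -3462571.6 m, Y 5215478.8 m, Z -1225570.6 m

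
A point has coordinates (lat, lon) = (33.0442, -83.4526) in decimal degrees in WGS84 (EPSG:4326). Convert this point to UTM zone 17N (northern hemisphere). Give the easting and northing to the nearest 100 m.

Zone 17 central meridian λ₀ = 6×17 − 183 = -81°; Δλ = -2.4526°.
Transverse Mercator on WGS84 with k₀ = 0.9996 gives E = 270974.062 m, N = 3658860.871 m.

E 271000 m, N 3658900 m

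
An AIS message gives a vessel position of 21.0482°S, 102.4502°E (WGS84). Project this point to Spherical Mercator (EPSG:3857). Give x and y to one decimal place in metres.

x 11404704.1 m, y -2397626.9 m

Web Mercator is spherical with R = a = 6378137 m.
x = R·λ = 6378137 × 1.788093309 = 11404704.096 m.
y = R·ln tan(π/4 + φ/2) = 6378137 × -0.375913351 = -2397626.852 m.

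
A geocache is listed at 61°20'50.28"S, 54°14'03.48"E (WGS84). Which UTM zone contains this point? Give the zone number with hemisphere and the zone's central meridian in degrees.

UTM zone = ⌊(λ + 180)/6⌋ + 1; 54.2343° ∈ [54°, 60°) → zone 40.
Hemisphere: S (φ < 0).
Central meridian λ₀ = 6×40 − 183 = 57°.

Zone 40S, central meridian 57°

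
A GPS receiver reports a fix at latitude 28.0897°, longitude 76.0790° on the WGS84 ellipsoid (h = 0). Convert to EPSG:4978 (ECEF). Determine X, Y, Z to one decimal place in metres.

X 1354738.6 m, Y 5465653.2 m, Z 2985278.6 m

WGS84: a = 6378137 m, e² = 0.006694380; N(φ) = a/√(1−e²sin²φ) = 6382875.372 m.
X = (N+h)·cosφ·cosλ = 1354738.567 m; Y = (N+h)·cosφ·sinλ = 5465653.200 m; Z = (N(1−e²)+h)·sinφ = 2985278.623 m.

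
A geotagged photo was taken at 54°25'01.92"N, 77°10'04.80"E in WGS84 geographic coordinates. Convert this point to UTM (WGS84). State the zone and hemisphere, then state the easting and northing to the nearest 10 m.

Zone 43N: E 640680 m, N 6032110 m

Longitude 77.1680° lies in the 6° band [72°, 78°), giving zone 43; latitude is north of the equator, so 43N.
Zone 43 central meridian λ₀ = 6×43 − 183 = 75°; Δλ = +2.1680°.
Transverse Mercator on WGS84 with k₀ = 0.9996 gives E = 640675.842 m, N = 6032106.119 m.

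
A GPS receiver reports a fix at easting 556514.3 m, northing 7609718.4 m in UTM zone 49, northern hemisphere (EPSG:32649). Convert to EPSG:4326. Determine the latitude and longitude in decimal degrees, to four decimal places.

Zone 49N: λ₀ = 111°, k₀ = 0.9996, false easting 500000 m.
Meridian distance M = (N − FN)/k₀ = 7612763.5 m.
Inverse transverse Mercator on WGS84 gives φ = 68.59389982°, λ = 112.38759951°.

lat 68.5939°, lon 112.3876°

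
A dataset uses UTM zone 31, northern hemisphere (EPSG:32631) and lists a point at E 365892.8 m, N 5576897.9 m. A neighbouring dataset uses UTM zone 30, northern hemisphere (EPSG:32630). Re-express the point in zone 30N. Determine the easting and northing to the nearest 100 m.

E 792900 m, N 5583300 m

UTM 31N → geographic: φ = 50.32889968°, λ = 1.11579985°.
UTM 30N (λ₀ = -3°) forward: E = 792903.620 m, N = 5583304.337 m.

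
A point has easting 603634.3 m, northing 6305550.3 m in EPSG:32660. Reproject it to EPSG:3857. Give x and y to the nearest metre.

x 19892871 m, y 7736059 m

Unproject from UTM 60N (λ₀ = 177°) → φ = 56.88209969°, λ = 178.70070034°.
Web Mercator (R = 6378137 m): x = 19892870.967 m, y = 7736058.955 m.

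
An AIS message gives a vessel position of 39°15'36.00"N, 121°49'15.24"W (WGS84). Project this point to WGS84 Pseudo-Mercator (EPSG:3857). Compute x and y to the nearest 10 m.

x -13561040 m, y 4758980 m

Web Mercator is spherical with R = a = 6378137 m.
x = R·λ = 6378137 × -2.126175803 = -13561040.556 m.
y = R·ln tan(π/4 + φ/2) = 6378137 × 0.746139988 = 4758983.066 m.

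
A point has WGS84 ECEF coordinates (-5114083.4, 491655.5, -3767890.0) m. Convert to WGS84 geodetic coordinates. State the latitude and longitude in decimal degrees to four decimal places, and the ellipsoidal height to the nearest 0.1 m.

lat -36.4395°, lon 174.5086°, h 596.5 m

λ = atan2(Y, X) = 174.50860002°; p = √(X²+Y²) = 5137662.3 m.
Bowring's method on WGS84 (a = 6378137 m, b = 6356752.314 m) gives φ = -36.43949998°, h = 596.480 m.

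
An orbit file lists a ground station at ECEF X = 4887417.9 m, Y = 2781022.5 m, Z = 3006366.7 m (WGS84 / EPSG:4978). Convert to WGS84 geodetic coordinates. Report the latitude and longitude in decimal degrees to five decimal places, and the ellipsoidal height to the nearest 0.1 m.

λ = atan2(Y, X) = 29.64059987°; p = √(X²+Y²) = 5623249.9 m.
Bowring's method on WGS84 (a = 6378137 m, b = 6356752.314 m) gives φ = 28.29060011°, h = 3090.477 m.

lat 28.29060°, lon 29.64060°, h 3090.5 m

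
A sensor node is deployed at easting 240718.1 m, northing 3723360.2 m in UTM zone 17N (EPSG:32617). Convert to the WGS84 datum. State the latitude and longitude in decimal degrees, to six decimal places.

Zone 17N: λ₀ = -81°, k₀ = 0.9996, false easting 500000 m.
Meridian distance M = (N − FN)/k₀ = 3724850.1 m.
Inverse transverse Mercator on WGS84 gives φ = 33.61850023°, λ = -83.79480029°.

lat 33.618500°, lon -83.794800°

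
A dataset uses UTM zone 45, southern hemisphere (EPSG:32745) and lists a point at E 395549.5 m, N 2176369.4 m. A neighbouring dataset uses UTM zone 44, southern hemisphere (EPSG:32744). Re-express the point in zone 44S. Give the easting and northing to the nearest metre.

E 619042 m, N 2175649 m

UTM 45S → geographic: φ = -70.49630042°, λ = 84.19600085°.
UTM 44S (λ₀ = 81°) forward: E = 619041.725 m, N = 2175648.584 m.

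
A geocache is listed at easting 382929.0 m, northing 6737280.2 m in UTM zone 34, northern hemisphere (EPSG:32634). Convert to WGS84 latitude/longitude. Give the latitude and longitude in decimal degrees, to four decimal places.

Zone 34N: λ₀ = 21°, k₀ = 0.9996, false easting 500000 m.
Meridian distance M = (N − FN)/k₀ = 6739976.2 m.
Inverse transverse Mercator on WGS84 gives φ = 60.75379969°, λ = 18.85180054°.

lat 60.7538°, lon 18.8518°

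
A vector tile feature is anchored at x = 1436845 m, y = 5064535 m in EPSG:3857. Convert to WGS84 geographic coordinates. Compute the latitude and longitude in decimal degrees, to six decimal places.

R = 6378137 m. λ = x/R = 12.90739824°.
φ = 2·arctan(exp(y/R)) − 90° = 2·arctan(2.21233) − 90° = 41.35290328°.

lat 41.352903°, lon 12.907398°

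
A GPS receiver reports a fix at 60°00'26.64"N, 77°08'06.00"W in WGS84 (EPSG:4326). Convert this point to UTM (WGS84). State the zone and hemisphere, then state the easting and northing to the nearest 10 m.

Zone 18N: E 380960 m, N 6654160 m

Longitude -77.1350° lies in the 6° band [-78°, -72°), giving zone 18; latitude is north of the equator, so 18N.
Zone 18 central meridian λ₀ = 6×18 − 183 = -75°; Δλ = -2.1350°.
Transverse Mercator on WGS84 with k₀ = 0.9996 gives E = 380955.021 m, N = 6654156.611 m.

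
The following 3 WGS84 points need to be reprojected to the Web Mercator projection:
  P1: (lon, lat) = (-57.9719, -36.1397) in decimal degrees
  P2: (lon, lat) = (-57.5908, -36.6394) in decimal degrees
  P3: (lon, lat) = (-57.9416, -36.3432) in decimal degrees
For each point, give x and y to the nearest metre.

Web Mercator: x = R·λ, y = R·ln tan(π/4+φ/2), R = 6378137 m.
P1 (-36.1397°, -57.9719°) → (-6453402.388, -4319860.942) m.
P2 (-36.6394°, -57.5908°) → (-6410978.530, -4388962.281) m.
P3 (-36.3432°, -57.9416°) → (-6450029.408, -4347948.504) m.

P1: x -6453402 m, y -4319861 m; P2: x -6410979 m, y -4388962 m; P3: x -6450029 m, y -4347949 m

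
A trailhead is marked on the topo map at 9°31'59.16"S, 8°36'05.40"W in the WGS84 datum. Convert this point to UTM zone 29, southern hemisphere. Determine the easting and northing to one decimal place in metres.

Zone 29 central meridian λ₀ = 6×29 − 183 = -9°; Δλ = +0.3985°.
Transverse Mercator on WGS84 with k₀ = 0.9996 gives E = 543735.0498 m, N = 8946183.716 m.

E 543735.0 m, N 8946183.7 m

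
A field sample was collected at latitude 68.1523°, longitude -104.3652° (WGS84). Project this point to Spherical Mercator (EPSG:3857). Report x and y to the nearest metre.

Web Mercator is spherical with R = a = 6378137 m.
x = R·λ = 6378137 × -1.821516365 = -11617880.921 m.
y = R·ln tan(π/4 + φ/2) = 6378137 × 1.645057944 = 10492404.939 m.

x -11617881 m, y 10492405 m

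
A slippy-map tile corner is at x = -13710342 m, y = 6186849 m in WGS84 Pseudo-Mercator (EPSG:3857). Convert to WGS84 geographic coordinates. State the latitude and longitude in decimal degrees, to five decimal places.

lat 48.47860°, lon -123.16210°

R = 6378137 m. λ = x/R = -123.16209769°.
φ = 2·arctan(exp(y/R)) − 90° = 2·arctan(2.63797) − 90° = 48.47859768°.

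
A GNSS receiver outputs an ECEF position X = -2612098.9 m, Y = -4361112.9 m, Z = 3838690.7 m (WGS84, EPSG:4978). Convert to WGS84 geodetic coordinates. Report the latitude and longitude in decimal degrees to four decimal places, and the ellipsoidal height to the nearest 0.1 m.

λ = atan2(Y, X) = -120.91960020°; p = √(X²+Y²) = 5083538.8 m.
Bowring's method on WGS84 (a = 6378137 m, b = 6356752.314 m) gives φ = 37.24250025°, h = -266.899 m.

lat 37.2425°, lon -120.9196°, h -266.9 m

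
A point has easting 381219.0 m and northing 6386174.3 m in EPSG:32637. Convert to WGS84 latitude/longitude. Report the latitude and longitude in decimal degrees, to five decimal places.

Zone 37N: λ₀ = 39°, k₀ = 0.9996, false easting 500000 m.
Meridian distance M = (N − FN)/k₀ = 6388729.8 m.
Inverse transverse Mercator on WGS84 gives φ = 57.60229973°, λ = 37.01230022°.

lat 57.60230°, lon 37.01230°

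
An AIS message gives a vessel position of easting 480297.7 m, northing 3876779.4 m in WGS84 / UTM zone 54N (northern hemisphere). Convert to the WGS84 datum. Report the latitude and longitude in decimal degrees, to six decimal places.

lat 35.033500°, lon 140.784000°

Zone 54N: λ₀ = 141°, k₀ = 0.9996, false easting 500000 m.
Meridian distance M = (N − FN)/k₀ = 3878330.7 m.
Inverse transverse Mercator on WGS84 gives φ = 35.03349985°, λ = 140.78400041°.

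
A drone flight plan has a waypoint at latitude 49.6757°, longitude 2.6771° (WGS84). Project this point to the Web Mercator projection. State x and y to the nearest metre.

Web Mercator is spherical with R = a = 6378137 m.
x = R·λ = 6378137 × 0.046724209 = 298013.409 m.
y = R·ln tan(π/4 + φ/2) = 6378137 × 1.001907151 = 6390301.071 m.

x 298013 m, y 6390301 m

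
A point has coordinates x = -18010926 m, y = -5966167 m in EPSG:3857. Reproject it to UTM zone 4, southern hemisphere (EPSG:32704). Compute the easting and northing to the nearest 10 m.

Web Mercator inverse (R = 6378137 m) → φ = -47.14740135°, λ = -161.79490107°.
UTM 4S forward: E = 288107.321 m, N = 4774665.292 m.

E 288110 m, N 4774670 m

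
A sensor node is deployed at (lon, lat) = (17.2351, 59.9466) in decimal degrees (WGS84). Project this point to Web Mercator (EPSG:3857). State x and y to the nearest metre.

Web Mercator is spherical with R = a = 6378137 m.
x = R·λ = 6378137 × 0.300809242 = 1918602.556 m.
y = R·ln tan(π/4 + φ/2) = 6378137 × 1.315095388 = 8387858.552 m.

x 1918603 m, y 8387859 m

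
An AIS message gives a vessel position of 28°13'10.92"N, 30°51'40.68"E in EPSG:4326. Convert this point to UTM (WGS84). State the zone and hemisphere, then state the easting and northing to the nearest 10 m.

Zone 36N: E 290120 m, N 3123390 m

Longitude 30.8613° lies in the 6° band [30°, 36°), giving zone 36; latitude is north of the equator, so 36N.
Zone 36 central meridian λ₀ = 6×36 − 183 = 33°; Δλ = -2.1387°.
Transverse Mercator on WGS84 with k₀ = 0.9996 gives E = 290118.515 m, N = 3123392.854 m.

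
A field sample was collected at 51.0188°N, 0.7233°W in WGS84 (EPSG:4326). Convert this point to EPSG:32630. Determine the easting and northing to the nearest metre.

E 659682 m, N 5654382 m

Zone 30 central meridian λ₀ = 6×30 − 183 = -3°; Δλ = +2.2767°.
Transverse Mercator on WGS84 with k₀ = 0.9996 gives E = 659681.826 m, N = 5654382.297 m.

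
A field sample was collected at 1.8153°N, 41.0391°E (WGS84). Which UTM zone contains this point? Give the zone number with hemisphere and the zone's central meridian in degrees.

UTM zone = ⌊(λ + 180)/6⌋ + 1; 41.0391° ∈ [36°, 42°) → zone 37.
Hemisphere: N (φ ≥ 0).
Central meridian λ₀ = 6×37 − 183 = 39°.

Zone 37N, central meridian 39°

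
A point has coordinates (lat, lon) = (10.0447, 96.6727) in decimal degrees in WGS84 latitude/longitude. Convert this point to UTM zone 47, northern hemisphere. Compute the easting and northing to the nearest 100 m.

E 244900 m, N 1111300 m

Zone 47 central meridian λ₀ = 6×47 − 183 = 99°; Δλ = -2.3273°.
Transverse Mercator on WGS84 with k₀ = 0.9996 gives E = 244906.979 m, N = 1111258.678 m.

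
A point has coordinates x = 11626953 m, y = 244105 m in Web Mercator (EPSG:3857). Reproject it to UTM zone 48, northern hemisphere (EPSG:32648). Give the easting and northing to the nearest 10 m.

Web Mercator inverse (R = 6378137 m) → φ = 2.19229739°, λ = 104.44669588°.
UTM 48N forward: E = 438474.907 m, N = 242327.283 m.

E 438470 m, N 242330 m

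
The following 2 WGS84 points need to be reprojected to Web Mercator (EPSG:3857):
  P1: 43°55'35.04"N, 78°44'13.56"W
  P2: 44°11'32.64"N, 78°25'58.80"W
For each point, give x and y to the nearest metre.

Web Mercator: x = R·λ, y = R·ln tan(π/4+φ/2), R = 6378137 m.
P1 (43.9264°, -78.7371°) → (-8764973.879, 5454059.469) m.
P2 (44.1924°, -78.4330°) → (-8731121.621, 5495264.963) m.

P1: x -8764974 m, y 5454059 m; P2: x -8731122 m, y 5495265 m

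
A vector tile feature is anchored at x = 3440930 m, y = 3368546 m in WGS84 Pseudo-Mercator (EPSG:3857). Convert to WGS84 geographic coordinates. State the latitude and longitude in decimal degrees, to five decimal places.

lat 28.94420°, lon 30.91040°

R = 6378137 m. λ = x/R = 30.91040011°.
φ = 2·arctan(exp(y/R)) − 90° = 2·arctan(1.69577) − 90° = 28.94420110°.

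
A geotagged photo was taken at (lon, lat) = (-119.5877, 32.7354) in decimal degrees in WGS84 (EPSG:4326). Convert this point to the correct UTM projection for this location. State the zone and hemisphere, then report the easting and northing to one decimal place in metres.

Zone 11N: E 257514.4 m, N 3624916.3 m

Longitude -119.5877° lies in the 6° band [-120°, -114°), giving zone 11; latitude is north of the equator, so 11N.
Zone 11 central meridian λ₀ = 6×11 − 183 = -117°; Δλ = -2.5877°.
Transverse Mercator on WGS84 with k₀ = 0.9996 gives E = 257514.396 m, N = 3624916.305 m.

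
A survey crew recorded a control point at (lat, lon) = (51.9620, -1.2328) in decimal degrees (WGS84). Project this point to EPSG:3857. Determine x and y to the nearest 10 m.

x -137230 m, y 6793260 m

Web Mercator is spherical with R = a = 6378137 m.
x = R·λ = 6378137 × -0.021516419 = -137234.668 m.
y = R·ln tan(π/4 + φ/2) = 6378137 × 1.065084911 = 6793257.481 m.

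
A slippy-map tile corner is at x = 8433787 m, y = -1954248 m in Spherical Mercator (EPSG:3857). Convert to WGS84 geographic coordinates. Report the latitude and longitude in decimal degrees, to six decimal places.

R = 6378137 m. λ = x/R = 75.76199765°.
φ = 2·arctan(exp(y/R)) − 90° = 2·arctan(0.73609) − 90° = -17.28690330°.

lat -17.286903°, lon 75.761998°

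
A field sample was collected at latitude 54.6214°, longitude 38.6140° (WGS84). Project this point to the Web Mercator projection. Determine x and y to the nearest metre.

Web Mercator is spherical with R = a = 6378137 m.
x = R·λ = 6378137 × 0.673941437 = 4298490.817 m.
y = R·ln tan(π/4 + φ/2) = 6378137 × 1.142768113 = 7288731.585 m.

x 4298491 m, y 7288732 m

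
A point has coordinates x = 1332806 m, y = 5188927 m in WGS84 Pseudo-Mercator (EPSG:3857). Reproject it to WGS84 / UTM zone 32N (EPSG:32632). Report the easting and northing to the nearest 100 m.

E 745500 m, N 4674700 m

Web Mercator inverse (R = 6378137 m) → φ = 42.18629826°, λ = 11.97280001°.
UTM 32N forward: E = 745491.778 m, N = 4674739.923 m.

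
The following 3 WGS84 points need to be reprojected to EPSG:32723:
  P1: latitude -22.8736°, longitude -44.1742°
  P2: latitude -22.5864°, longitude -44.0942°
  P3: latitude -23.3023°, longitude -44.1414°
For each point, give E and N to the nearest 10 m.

P1: E 584710 m, N 7470240 m; P2: E 593110 m, N 7501980 m; P3: E 587800 m, N 7422750 m

UTM zone 23S: λ₀ = -45°, k₀ = 0.9996.
P1 (-22.8736°, -44.1742°) → (584709.900, 7470235.272) m.
P2 (-22.5864°, -44.0942°) → (593110.929, 7501981.750) m.
P3 (-23.3023°, -44.1414°) → (587795.748, 7422754.835) m.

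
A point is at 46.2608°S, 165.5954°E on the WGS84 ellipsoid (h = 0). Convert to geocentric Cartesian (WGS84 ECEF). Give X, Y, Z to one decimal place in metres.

X -4278551.8 m, Y 1098911.6 m, Z -4585337.4 m

WGS84: a = 6378137 m, e² = 0.006694380; N(φ) = a/√(1−e²sin²φ) = 6389310.342 m.
X = (N+h)·cosφ·cosλ = -4278551.826 m; Y = (N+h)·cosφ·sinλ = 1098911.551 m; Z = (N(1−e²)+h)·sinφ = -4585337.413 m.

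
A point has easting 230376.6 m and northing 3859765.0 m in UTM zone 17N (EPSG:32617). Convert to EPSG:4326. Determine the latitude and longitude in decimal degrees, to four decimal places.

Zone 17N: λ₀ = -81°, k₀ = 0.9996, false easting 500000 m.
Meridian distance M = (N − FN)/k₀ = 3861309.5 m.
Inverse transverse Mercator on WGS84 gives φ = 34.84449959°, λ = -83.94869956°.

lat 34.8445°, lon -83.9487°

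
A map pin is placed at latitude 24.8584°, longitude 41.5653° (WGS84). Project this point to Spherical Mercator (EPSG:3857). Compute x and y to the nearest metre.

x 4627028 m, y 2858362 m

Web Mercator is spherical with R = a = 6378137 m.
x = R·λ = 6378137 × 0.725451340 = 4627028.031 m.
y = R·ln tan(π/4 + φ/2) = 6378137 × 0.448150024 = 2858362.251 m.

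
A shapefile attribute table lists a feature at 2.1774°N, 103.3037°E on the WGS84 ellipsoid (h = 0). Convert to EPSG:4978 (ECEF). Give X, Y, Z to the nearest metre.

WGS84: a = 6378137 m, e² = 0.006694380; N(φ) = a/√(1−e²sin²φ) = 6378167.818 m.
X = (N+h)·cosφ·cosλ = -1466636.958 m; Y = (N+h)·cosφ·sinλ = 6202521.823 m; Z = (N(1−e²)+h)·sinφ = 240707.643 m.

X -1466637 m, Y 6202522 m, Z 240708 m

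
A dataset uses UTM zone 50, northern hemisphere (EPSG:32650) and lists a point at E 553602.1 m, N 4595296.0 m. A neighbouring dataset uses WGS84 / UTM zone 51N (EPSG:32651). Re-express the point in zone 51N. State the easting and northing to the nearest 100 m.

E 52800 m, N 4609000 m

UTM 50N → geographic: φ = 41.50750016°, λ = 117.64230011°.
UTM 51N (λ₀ = 123°) forward: E = 52803.273 m, N = 4608974.980 m.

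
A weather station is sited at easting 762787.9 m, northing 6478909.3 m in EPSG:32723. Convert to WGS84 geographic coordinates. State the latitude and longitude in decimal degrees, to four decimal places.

lat -31.7952°, lon -42.2245°

Zone 23S: λ₀ = -45°, k₀ = 0.9996, false easting 500000 m, false northing 10000000 m.
Meridian distance M = (N − FN)/k₀ = -3522499.7 m.
Inverse transverse Mercator on WGS84 gives φ = -31.79519972°, λ = -42.22450014°.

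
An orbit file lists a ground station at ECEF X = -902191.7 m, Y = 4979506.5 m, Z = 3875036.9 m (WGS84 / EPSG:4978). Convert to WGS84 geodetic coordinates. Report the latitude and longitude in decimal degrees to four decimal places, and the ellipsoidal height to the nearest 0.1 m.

lat 37.6282°, lon 100.2695°, h 3593.8 m

λ = atan2(Y, X) = 100.26949995°; p = √(X²+Y²) = 5060576.5 m.
Bowring's method on WGS84 (a = 6378137 m, b = 6356752.314 m) gives φ = 37.62819967°, h = 3593.813 m.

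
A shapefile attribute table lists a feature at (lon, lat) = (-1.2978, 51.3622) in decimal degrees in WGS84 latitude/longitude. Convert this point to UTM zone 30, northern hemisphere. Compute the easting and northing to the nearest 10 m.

E 618510 m, N 5691480 m

Zone 30 central meridian λ₀ = 6×30 − 183 = -3°; Δλ = +1.7022°.
Transverse Mercator on WGS84 with k₀ = 0.9996 gives E = 618506.515 m, N = 5691479.360 m.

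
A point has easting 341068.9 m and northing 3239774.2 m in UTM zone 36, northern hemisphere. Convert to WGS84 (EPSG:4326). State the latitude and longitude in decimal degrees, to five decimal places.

lat 29.27690°, lon 31.36400°

Zone 36N: λ₀ = 33°, k₀ = 0.9996, false easting 500000 m.
Meridian distance M = (N − FN)/k₀ = 3241070.6 m.
Inverse transverse Mercator on WGS84 gives φ = 29.27689988°, λ = 31.36400002°.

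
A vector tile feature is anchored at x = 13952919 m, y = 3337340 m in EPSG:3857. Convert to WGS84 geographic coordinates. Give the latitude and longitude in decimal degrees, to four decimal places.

lat 28.6986°, lon 125.3412°

R = 6378137 m. λ = x/R = 125.34120396°.
φ = 2·arctan(exp(y/R)) − 90° = 2·arctan(1.68750) − 90° = 28.69859832°.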